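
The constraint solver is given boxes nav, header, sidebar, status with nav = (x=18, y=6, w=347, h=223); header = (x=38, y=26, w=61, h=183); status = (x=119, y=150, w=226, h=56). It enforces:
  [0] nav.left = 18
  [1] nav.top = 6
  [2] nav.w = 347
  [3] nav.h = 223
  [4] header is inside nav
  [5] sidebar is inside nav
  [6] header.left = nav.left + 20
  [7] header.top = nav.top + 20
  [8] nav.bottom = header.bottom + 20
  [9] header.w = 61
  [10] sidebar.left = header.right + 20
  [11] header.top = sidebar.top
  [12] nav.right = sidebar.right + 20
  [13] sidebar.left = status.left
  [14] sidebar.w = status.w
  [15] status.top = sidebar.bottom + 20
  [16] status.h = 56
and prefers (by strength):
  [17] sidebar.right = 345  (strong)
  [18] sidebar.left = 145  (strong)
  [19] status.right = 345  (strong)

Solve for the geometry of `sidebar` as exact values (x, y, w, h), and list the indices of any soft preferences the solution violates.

sidebar = (x=119, y=26, w=226, h=104)
violated soft preferences: 18

1. sidebar.x = 119  [sidebar.left = header.right + 20]
2. sidebar.y = 26  [header.top = sidebar.top]
3. sidebar.w = 226  [nav.right = sidebar.right + 20]
4. sidebar.h = 104  [status.top = sidebar.bottom + 20]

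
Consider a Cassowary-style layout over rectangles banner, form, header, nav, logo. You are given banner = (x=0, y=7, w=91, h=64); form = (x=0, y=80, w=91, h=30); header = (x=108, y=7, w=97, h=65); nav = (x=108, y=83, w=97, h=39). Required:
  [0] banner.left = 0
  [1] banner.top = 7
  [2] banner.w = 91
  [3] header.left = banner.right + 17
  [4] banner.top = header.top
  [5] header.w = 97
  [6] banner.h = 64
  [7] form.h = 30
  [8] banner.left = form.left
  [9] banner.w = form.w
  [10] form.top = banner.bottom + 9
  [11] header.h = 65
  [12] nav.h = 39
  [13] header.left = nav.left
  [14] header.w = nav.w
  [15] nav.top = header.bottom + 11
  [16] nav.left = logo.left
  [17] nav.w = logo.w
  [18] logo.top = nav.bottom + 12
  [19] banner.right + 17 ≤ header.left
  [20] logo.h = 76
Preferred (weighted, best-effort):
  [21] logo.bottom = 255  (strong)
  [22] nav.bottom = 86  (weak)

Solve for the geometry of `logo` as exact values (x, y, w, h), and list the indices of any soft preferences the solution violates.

logo = (x=108, y=134, w=97, h=76)
violated soft preferences: 21, 22

1. logo.x = 108  [nav.left = logo.left]
2. logo.w = 97  [nav.w = logo.w]
3. logo.y = 134  [logo.top = nav.bottom + 12]
4. logo.h = 76  [logo.h = 76]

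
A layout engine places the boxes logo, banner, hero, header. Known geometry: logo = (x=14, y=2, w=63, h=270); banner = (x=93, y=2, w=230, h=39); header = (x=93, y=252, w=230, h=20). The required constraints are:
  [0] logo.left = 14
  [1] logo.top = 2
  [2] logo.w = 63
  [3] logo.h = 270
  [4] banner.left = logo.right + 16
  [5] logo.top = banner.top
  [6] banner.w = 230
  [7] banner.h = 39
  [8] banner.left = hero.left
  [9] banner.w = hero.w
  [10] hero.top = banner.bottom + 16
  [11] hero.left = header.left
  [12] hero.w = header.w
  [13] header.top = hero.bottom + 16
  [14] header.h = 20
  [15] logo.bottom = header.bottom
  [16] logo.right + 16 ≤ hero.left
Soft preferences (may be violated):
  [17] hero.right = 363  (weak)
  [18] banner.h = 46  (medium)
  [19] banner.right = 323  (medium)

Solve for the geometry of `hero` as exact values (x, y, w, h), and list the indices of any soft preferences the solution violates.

hero = (x=93, y=57, w=230, h=179)
violated soft preferences: 17, 18

1. hero.x = 93  [banner.left = hero.left]
2. hero.w = 230  [banner.w = hero.w]
3. hero.y = 57  [hero.top = banner.bottom + 16]
4. hero.h = 179  [header.top = hero.bottom + 16]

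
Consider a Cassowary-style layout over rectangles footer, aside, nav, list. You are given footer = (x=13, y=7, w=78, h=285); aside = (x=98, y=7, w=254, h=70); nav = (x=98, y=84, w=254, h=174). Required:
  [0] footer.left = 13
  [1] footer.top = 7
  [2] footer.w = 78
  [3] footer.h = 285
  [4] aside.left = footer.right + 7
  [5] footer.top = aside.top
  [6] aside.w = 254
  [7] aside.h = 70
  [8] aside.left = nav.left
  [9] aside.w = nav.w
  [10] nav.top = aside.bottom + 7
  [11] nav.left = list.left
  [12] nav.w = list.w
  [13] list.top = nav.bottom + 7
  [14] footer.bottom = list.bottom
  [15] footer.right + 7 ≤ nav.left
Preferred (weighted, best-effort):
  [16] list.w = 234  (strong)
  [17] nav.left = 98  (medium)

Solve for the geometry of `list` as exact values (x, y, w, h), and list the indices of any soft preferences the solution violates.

1. list.x = 98  [nav.left = list.left]
2. list.w = 254  [nav.w = list.w]
3. list.y = 265  [list.top = nav.bottom + 7]
4. list.h = 27  [footer.bottom = list.bottom]

list = (x=98, y=265, w=254, h=27)
violated soft preferences: 16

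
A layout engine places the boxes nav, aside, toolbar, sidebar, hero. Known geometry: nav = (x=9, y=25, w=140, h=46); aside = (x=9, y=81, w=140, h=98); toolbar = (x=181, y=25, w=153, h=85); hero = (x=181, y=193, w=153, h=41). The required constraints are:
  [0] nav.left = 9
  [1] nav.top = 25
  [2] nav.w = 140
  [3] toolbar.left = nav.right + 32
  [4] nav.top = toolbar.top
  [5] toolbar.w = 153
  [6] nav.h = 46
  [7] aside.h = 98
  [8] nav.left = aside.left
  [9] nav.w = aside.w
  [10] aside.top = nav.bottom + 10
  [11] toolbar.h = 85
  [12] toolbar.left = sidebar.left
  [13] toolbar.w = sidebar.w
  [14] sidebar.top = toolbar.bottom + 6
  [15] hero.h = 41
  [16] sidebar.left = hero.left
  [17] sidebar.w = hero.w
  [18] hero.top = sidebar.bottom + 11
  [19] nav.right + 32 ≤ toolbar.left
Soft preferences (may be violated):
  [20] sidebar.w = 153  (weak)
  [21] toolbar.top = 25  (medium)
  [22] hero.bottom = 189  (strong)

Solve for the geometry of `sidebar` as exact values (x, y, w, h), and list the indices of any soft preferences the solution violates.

1. sidebar.x = 181  [toolbar.left = sidebar.left]
2. sidebar.w = 153  [toolbar.w = sidebar.w]
3. sidebar.y = 116  [sidebar.top = toolbar.bottom + 6]
4. sidebar.h = 66  [hero.top = sidebar.bottom + 11]

sidebar = (x=181, y=116, w=153, h=66)
violated soft preferences: 22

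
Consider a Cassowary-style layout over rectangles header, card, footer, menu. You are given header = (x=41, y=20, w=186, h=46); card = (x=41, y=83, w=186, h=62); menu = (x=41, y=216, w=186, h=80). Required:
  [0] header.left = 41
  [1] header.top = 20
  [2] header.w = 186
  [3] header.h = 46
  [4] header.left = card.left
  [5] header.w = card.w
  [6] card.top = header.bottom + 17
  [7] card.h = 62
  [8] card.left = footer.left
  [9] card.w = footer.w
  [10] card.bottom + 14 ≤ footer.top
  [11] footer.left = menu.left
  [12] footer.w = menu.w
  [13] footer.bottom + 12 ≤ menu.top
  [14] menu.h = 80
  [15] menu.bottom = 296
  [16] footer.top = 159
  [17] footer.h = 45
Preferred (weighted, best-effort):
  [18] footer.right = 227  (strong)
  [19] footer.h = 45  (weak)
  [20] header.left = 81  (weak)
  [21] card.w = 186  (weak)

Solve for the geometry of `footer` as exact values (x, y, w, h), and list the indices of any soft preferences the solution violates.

footer = (x=41, y=159, w=186, h=45)
violated soft preferences: 20

1. footer.x = 41  [card.left = footer.left]
2. footer.w = 186  [card.w = footer.w]
3. footer.y = 159  [footer.top = 159]
4. footer.h = 45  [footer.h = 45]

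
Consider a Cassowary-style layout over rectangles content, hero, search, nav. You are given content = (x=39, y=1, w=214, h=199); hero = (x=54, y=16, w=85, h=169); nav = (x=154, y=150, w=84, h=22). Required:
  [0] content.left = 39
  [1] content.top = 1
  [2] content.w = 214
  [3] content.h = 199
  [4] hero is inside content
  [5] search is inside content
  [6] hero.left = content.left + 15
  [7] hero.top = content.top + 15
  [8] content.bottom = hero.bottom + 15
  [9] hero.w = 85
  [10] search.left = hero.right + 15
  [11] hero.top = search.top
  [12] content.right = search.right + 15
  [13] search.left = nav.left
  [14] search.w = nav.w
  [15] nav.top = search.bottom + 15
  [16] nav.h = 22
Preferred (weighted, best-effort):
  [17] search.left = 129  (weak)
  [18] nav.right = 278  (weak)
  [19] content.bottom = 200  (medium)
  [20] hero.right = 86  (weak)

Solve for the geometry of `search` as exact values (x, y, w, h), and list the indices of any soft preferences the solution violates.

1. search.x = 154  [search.left = hero.right + 15]
2. search.y = 16  [hero.top = search.top]
3. search.w = 84  [content.right = search.right + 15]
4. search.h = 119  [nav.top = search.bottom + 15]

search = (x=154, y=16, w=84, h=119)
violated soft preferences: 17, 18, 20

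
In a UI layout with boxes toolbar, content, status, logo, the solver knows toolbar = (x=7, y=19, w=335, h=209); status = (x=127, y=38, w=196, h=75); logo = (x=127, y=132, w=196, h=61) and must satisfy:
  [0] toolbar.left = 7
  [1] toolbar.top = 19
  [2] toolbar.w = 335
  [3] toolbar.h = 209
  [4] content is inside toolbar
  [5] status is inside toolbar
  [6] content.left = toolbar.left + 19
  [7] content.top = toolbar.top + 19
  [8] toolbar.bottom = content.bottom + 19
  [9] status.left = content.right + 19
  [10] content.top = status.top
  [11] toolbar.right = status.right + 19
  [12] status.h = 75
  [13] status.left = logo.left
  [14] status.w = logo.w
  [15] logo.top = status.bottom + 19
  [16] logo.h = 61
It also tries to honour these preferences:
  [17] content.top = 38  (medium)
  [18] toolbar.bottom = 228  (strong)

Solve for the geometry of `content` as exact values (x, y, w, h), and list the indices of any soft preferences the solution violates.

1. content.x = 26  [content.left = toolbar.left + 19]
2. content.y = 38  [content.top = toolbar.top + 19]
3. content.h = 171  [toolbar.bottom = content.bottom + 19]
4. content.w = 82  [status.left = content.right + 19]

content = (x=26, y=38, w=82, h=171)
violated soft preferences: none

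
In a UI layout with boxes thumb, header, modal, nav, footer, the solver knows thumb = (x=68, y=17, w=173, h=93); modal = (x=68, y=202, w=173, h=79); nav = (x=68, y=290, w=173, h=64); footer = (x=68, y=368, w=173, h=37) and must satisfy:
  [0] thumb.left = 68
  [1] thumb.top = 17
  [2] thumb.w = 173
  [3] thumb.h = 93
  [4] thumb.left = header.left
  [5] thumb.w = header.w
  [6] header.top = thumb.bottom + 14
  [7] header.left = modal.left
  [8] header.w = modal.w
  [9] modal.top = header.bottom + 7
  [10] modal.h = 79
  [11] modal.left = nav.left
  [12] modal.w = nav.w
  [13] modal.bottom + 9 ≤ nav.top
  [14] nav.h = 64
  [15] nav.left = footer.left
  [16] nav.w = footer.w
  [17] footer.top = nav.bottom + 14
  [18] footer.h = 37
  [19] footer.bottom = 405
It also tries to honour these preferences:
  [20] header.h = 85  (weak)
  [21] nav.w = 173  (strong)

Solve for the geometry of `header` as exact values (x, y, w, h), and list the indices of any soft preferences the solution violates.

header = (x=68, y=124, w=173, h=71)
violated soft preferences: 20

1. header.x = 68  [thumb.left = header.left]
2. header.w = 173  [thumb.w = header.w]
3. header.y = 124  [header.top = thumb.bottom + 14]
4. header.h = 71  [modal.top = header.bottom + 7]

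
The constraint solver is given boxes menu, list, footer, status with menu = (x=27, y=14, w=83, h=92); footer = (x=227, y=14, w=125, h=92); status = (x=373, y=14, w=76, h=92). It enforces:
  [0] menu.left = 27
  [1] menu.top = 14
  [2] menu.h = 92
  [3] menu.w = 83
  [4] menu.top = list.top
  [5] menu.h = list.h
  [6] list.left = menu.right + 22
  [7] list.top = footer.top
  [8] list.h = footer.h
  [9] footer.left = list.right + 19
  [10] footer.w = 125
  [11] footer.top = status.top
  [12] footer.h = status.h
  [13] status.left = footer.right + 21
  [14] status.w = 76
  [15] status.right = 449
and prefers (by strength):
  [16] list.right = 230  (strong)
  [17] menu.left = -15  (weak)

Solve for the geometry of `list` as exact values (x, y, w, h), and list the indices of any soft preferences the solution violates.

1. list.y = 14  [menu.top = list.top]
2. list.h = 92  [menu.h = list.h]
3. list.x = 132  [list.left = menu.right + 22]
4. list.w = 76  [footer.left = list.right + 19]

list = (x=132, y=14, w=76, h=92)
violated soft preferences: 16, 17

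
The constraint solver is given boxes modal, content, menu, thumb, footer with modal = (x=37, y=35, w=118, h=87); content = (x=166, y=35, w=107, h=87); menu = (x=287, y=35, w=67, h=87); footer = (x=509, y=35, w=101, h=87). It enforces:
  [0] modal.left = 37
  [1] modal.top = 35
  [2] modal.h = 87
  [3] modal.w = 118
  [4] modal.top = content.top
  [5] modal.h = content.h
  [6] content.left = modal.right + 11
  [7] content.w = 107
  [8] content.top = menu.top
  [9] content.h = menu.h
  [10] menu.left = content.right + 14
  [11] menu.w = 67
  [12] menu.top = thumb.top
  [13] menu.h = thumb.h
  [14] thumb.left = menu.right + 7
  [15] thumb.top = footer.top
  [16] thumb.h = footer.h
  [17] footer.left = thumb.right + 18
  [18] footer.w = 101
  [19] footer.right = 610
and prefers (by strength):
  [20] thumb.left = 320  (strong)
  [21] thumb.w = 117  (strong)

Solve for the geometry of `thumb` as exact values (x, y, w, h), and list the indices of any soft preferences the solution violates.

thumb = (x=361, y=35, w=130, h=87)
violated soft preferences: 20, 21

1. thumb.y = 35  [menu.top = thumb.top]
2. thumb.h = 87  [menu.h = thumb.h]
3. thumb.x = 361  [thumb.left = menu.right + 7]
4. thumb.w = 130  [footer.left = thumb.right + 18]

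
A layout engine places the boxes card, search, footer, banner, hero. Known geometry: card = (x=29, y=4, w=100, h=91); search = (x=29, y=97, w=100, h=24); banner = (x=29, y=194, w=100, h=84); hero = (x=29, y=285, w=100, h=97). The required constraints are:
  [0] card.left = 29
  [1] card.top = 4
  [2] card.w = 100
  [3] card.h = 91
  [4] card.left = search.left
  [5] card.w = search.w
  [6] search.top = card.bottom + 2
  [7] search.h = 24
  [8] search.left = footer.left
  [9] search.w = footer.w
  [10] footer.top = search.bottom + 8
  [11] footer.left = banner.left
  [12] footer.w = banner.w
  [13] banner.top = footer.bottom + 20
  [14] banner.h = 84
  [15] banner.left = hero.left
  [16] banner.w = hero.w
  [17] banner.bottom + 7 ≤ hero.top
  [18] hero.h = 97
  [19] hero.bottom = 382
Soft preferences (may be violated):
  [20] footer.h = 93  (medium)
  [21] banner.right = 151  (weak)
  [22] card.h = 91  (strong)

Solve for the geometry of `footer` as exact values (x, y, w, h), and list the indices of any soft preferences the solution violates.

footer = (x=29, y=129, w=100, h=45)
violated soft preferences: 20, 21

1. footer.x = 29  [search.left = footer.left]
2. footer.w = 100  [search.w = footer.w]
3. footer.y = 129  [footer.top = search.bottom + 8]
4. footer.h = 45  [banner.top = footer.bottom + 20]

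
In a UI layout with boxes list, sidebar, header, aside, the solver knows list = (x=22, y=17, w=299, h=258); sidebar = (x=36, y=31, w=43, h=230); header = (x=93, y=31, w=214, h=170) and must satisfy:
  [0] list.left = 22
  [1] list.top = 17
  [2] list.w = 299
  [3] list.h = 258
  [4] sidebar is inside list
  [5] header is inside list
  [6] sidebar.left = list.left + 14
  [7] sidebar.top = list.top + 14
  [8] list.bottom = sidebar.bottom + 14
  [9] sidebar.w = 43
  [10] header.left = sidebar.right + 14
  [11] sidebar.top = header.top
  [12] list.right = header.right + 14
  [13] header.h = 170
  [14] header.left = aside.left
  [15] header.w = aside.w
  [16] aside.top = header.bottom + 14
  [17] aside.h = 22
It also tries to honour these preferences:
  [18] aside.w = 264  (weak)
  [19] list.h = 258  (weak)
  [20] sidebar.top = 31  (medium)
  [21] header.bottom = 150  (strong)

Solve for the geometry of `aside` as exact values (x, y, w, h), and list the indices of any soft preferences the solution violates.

aside = (x=93, y=215, w=214, h=22)
violated soft preferences: 18, 21

1. aside.x = 93  [header.left = aside.left]
2. aside.w = 214  [header.w = aside.w]
3. aside.y = 215  [aside.top = header.bottom + 14]
4. aside.h = 22  [aside.h = 22]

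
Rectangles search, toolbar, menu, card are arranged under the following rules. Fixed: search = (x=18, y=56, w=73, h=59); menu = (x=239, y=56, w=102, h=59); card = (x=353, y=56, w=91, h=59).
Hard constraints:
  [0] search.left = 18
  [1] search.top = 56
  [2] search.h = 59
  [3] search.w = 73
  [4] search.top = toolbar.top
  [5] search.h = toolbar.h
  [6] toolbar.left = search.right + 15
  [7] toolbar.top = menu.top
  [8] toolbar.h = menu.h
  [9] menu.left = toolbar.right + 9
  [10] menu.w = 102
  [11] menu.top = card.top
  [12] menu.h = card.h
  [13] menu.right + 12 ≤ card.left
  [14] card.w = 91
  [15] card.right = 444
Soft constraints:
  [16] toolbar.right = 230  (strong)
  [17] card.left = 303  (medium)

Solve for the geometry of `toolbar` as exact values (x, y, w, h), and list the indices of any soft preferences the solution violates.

toolbar = (x=106, y=56, w=124, h=59)
violated soft preferences: 17

1. toolbar.y = 56  [search.top = toolbar.top]
2. toolbar.h = 59  [search.h = toolbar.h]
3. toolbar.x = 106  [toolbar.left = search.right + 15]
4. toolbar.w = 124  [menu.left = toolbar.right + 9]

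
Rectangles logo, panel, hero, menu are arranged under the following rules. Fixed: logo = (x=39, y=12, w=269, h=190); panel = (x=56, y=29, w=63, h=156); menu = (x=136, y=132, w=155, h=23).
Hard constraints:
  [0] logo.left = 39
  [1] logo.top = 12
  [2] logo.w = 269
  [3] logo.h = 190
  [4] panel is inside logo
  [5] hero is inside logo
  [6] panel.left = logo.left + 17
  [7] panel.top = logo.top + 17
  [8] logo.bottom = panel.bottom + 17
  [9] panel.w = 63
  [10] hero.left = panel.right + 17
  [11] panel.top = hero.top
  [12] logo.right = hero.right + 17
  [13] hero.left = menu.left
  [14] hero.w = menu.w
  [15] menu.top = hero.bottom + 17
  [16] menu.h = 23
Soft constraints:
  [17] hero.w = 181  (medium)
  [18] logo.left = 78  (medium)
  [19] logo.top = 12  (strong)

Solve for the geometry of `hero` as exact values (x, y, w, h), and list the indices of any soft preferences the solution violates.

1. hero.x = 136  [hero.left = panel.right + 17]
2. hero.y = 29  [panel.top = hero.top]
3. hero.w = 155  [logo.right = hero.right + 17]
4. hero.h = 86  [menu.top = hero.bottom + 17]

hero = (x=136, y=29, w=155, h=86)
violated soft preferences: 17, 18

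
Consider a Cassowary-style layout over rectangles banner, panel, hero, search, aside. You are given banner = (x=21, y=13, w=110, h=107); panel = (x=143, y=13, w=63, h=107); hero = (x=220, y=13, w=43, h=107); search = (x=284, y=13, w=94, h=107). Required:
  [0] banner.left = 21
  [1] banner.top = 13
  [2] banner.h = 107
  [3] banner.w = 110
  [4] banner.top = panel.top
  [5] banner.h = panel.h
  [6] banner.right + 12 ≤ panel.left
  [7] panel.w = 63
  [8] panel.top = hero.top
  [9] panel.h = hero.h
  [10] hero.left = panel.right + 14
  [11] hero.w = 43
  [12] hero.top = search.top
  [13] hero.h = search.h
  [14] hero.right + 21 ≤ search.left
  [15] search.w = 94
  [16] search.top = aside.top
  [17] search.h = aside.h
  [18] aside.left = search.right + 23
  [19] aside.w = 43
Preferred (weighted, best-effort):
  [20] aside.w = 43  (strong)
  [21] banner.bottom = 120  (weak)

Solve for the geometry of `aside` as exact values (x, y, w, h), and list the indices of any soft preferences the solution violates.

1. aside.y = 13  [search.top = aside.top]
2. aside.h = 107  [search.h = aside.h]
3. aside.x = 401  [aside.left = search.right + 23]
4. aside.w = 43  [aside.w = 43]

aside = (x=401, y=13, w=43, h=107)
violated soft preferences: none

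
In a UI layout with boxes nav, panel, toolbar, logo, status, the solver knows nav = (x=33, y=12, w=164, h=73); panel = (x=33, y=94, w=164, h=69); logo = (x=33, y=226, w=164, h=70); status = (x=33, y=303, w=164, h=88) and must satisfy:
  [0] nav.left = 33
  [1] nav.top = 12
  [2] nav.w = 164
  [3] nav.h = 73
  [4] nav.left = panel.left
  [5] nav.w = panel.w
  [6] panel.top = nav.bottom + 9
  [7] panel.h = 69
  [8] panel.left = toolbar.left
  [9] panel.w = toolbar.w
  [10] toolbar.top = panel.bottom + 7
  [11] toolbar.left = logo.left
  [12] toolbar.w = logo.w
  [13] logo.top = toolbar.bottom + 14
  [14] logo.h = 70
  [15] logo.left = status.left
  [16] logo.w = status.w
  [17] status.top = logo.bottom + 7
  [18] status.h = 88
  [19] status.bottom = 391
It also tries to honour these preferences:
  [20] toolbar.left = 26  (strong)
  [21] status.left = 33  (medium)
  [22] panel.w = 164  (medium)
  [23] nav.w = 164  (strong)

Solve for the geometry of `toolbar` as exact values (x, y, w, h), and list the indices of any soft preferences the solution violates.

1. toolbar.x = 33  [panel.left = toolbar.left]
2. toolbar.w = 164  [panel.w = toolbar.w]
3. toolbar.y = 170  [toolbar.top = panel.bottom + 7]
4. toolbar.h = 42  [logo.top = toolbar.bottom + 14]

toolbar = (x=33, y=170, w=164, h=42)
violated soft preferences: 20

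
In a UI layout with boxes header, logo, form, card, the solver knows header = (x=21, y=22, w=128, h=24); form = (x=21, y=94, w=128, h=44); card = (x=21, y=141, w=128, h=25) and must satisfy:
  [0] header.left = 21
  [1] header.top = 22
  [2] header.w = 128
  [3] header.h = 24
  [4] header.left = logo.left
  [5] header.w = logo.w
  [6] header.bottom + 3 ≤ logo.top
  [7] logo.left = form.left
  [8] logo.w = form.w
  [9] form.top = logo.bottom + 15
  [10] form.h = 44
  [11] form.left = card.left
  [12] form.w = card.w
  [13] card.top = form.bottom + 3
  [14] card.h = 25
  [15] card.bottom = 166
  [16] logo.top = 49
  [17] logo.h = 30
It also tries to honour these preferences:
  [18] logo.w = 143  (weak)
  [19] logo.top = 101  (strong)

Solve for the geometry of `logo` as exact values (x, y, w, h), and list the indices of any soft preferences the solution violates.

1. logo.x = 21  [header.left = logo.left]
2. logo.w = 128  [header.w = logo.w]
3. logo.y = 49  [logo.top = 49]
4. logo.h = 30  [logo.h = 30]

logo = (x=21, y=49, w=128, h=30)
violated soft preferences: 18, 19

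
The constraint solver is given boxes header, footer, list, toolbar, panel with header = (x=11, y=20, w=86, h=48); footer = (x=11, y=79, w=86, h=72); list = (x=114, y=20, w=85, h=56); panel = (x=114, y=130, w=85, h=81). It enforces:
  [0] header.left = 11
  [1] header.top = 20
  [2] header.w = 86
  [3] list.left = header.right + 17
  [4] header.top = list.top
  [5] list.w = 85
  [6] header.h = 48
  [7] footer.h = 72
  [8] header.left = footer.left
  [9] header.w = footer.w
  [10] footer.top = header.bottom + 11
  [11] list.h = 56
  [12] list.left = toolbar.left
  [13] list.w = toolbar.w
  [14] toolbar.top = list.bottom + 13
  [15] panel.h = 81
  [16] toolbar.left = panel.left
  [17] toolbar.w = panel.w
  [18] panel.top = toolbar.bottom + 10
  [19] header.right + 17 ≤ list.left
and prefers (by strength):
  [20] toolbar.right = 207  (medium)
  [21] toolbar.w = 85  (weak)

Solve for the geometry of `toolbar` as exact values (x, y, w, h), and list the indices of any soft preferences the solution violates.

toolbar = (x=114, y=89, w=85, h=31)
violated soft preferences: 20

1. toolbar.x = 114  [list.left = toolbar.left]
2. toolbar.w = 85  [list.w = toolbar.w]
3. toolbar.y = 89  [toolbar.top = list.bottom + 13]
4. toolbar.h = 31  [panel.top = toolbar.bottom + 10]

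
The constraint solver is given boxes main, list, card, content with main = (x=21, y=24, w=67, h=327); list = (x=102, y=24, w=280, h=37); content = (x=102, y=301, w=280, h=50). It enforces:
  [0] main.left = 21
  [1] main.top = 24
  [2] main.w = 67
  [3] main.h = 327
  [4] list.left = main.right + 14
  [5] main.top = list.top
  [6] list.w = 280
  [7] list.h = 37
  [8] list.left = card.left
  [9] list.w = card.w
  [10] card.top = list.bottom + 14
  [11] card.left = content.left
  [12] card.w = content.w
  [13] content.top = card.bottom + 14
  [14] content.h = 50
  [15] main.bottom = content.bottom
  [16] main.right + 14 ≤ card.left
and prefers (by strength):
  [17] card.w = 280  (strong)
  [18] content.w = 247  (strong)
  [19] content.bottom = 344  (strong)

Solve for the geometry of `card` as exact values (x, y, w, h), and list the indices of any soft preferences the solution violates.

1. card.x = 102  [list.left = card.left]
2. card.w = 280  [list.w = card.w]
3. card.y = 75  [card.top = list.bottom + 14]
4. card.h = 212  [content.top = card.bottom + 14]

card = (x=102, y=75, w=280, h=212)
violated soft preferences: 18, 19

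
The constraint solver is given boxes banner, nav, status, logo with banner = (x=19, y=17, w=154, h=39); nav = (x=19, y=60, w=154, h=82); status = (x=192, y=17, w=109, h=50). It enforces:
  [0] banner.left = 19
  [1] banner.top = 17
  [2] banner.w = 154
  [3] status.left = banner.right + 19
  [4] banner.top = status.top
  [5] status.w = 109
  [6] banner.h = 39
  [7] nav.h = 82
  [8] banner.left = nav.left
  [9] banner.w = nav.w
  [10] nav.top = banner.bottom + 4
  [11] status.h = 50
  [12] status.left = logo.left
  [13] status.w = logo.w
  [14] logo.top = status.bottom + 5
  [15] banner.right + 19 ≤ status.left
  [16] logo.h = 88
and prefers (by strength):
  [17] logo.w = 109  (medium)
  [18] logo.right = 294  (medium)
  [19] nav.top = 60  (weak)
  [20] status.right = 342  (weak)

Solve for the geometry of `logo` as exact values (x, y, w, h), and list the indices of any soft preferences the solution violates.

1. logo.x = 192  [status.left = logo.left]
2. logo.w = 109  [status.w = logo.w]
3. logo.y = 72  [logo.top = status.bottom + 5]
4. logo.h = 88  [logo.h = 88]

logo = (x=192, y=72, w=109, h=88)
violated soft preferences: 18, 20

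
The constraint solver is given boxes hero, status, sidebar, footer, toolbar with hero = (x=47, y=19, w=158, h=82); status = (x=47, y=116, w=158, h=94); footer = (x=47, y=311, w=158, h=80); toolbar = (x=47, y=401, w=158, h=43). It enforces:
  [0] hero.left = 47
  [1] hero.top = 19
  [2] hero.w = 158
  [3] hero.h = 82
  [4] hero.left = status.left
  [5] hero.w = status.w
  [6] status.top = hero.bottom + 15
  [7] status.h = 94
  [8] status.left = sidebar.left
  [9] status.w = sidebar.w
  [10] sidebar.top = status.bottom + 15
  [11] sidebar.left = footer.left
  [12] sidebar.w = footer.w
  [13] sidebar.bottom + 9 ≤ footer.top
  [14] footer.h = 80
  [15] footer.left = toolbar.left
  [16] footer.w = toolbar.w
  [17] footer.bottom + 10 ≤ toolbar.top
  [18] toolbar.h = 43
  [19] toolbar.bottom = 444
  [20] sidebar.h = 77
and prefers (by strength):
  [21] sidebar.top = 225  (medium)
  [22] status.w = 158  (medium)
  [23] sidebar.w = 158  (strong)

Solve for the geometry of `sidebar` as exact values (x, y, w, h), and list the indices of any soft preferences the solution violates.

sidebar = (x=47, y=225, w=158, h=77)
violated soft preferences: none

1. sidebar.x = 47  [status.left = sidebar.left]
2. sidebar.w = 158  [status.w = sidebar.w]
3. sidebar.y = 225  [sidebar.top = status.bottom + 15]
4. sidebar.h = 77  [sidebar.h = 77]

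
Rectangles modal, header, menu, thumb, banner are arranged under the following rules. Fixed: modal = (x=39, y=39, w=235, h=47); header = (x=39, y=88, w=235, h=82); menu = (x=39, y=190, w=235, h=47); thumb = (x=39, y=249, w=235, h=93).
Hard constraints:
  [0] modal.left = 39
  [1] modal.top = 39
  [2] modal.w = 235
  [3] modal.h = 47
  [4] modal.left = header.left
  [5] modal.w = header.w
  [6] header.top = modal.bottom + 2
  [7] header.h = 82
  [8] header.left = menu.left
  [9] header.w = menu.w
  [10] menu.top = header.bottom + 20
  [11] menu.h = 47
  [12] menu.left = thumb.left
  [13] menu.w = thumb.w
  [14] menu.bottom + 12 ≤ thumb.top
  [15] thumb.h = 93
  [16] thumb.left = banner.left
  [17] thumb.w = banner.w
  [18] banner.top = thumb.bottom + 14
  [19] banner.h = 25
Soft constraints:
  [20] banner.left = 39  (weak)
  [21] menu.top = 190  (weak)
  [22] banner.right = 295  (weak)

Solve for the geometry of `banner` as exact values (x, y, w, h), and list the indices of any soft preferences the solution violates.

1. banner.x = 39  [thumb.left = banner.left]
2. banner.w = 235  [thumb.w = banner.w]
3. banner.y = 356  [banner.top = thumb.bottom + 14]
4. banner.h = 25  [banner.h = 25]

banner = (x=39, y=356, w=235, h=25)
violated soft preferences: 22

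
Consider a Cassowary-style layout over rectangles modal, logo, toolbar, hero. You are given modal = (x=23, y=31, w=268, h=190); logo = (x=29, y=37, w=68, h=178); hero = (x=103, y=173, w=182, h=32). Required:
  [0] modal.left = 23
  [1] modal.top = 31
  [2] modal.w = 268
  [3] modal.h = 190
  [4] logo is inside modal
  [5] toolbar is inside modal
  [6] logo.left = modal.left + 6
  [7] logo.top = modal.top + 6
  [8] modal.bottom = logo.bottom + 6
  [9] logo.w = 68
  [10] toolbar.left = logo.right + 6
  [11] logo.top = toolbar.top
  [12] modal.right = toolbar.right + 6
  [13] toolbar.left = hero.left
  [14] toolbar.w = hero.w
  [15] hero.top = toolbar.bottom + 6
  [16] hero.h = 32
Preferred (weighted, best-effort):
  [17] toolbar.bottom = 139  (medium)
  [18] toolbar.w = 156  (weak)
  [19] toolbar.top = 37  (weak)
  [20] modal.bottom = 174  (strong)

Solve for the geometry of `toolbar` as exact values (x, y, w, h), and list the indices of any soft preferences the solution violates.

1. toolbar.x = 103  [toolbar.left = logo.right + 6]
2. toolbar.y = 37  [logo.top = toolbar.top]
3. toolbar.w = 182  [modal.right = toolbar.right + 6]
4. toolbar.h = 130  [hero.top = toolbar.bottom + 6]

toolbar = (x=103, y=37, w=182, h=130)
violated soft preferences: 17, 18, 20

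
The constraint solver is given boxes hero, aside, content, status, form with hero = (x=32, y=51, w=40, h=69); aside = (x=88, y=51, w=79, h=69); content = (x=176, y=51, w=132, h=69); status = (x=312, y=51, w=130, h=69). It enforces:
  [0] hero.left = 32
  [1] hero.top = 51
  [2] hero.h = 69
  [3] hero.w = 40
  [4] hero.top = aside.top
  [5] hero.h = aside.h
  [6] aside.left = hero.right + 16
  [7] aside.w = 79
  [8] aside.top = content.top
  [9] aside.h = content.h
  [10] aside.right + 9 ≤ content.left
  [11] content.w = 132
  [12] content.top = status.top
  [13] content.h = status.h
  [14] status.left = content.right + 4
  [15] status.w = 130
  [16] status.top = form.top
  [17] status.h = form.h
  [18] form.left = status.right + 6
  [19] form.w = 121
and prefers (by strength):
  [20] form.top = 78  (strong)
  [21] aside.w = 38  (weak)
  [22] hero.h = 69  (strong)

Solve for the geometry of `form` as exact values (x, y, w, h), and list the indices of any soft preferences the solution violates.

1. form.y = 51  [status.top = form.top]
2. form.h = 69  [status.h = form.h]
3. form.x = 448  [form.left = status.right + 6]
4. form.w = 121  [form.w = 121]

form = (x=448, y=51, w=121, h=69)
violated soft preferences: 20, 21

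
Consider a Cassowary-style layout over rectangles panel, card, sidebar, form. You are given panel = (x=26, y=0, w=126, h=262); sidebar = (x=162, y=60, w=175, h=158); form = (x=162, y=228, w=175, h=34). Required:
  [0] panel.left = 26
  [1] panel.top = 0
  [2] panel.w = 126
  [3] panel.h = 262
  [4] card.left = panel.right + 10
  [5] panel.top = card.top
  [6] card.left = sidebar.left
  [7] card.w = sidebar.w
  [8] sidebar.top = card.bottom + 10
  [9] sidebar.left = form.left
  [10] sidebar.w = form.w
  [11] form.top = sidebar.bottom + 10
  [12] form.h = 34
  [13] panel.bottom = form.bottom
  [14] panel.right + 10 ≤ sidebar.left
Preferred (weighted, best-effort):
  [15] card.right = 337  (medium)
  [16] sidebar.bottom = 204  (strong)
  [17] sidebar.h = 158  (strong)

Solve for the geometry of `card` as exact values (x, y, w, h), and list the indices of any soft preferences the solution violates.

card = (x=162, y=0, w=175, h=50)
violated soft preferences: 16

1. card.x = 162  [card.left = panel.right + 10]
2. card.y = 0  [panel.top = card.top]
3. card.w = 175  [card.w = sidebar.w]
4. card.h = 50  [sidebar.top = card.bottom + 10]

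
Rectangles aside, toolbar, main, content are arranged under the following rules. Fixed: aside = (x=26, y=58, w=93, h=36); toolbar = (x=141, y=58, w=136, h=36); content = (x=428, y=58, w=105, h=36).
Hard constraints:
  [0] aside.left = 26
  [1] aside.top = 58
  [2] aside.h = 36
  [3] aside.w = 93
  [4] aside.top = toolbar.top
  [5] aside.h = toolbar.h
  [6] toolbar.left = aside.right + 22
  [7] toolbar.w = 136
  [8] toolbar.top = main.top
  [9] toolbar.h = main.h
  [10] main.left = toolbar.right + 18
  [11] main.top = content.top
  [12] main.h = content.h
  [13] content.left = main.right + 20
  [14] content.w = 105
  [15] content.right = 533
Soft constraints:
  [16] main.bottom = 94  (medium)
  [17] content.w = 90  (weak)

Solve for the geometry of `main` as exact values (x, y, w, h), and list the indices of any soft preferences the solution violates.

main = (x=295, y=58, w=113, h=36)
violated soft preferences: 17

1. main.y = 58  [toolbar.top = main.top]
2. main.h = 36  [toolbar.h = main.h]
3. main.x = 295  [main.left = toolbar.right + 18]
4. main.w = 113  [content.left = main.right + 20]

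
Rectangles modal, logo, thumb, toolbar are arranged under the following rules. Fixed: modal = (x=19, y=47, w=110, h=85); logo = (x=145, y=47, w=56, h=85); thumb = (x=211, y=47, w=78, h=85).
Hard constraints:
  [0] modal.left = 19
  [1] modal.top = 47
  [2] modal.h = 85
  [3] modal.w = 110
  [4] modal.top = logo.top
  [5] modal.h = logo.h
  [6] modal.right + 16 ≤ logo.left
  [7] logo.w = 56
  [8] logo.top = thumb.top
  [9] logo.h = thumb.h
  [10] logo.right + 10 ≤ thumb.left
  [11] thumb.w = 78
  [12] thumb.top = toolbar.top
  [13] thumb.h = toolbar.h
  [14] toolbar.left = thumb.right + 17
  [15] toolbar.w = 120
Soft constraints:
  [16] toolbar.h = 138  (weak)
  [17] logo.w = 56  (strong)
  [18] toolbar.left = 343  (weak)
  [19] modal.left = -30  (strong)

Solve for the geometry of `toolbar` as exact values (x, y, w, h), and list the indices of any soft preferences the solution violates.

toolbar = (x=306, y=47, w=120, h=85)
violated soft preferences: 16, 18, 19

1. toolbar.y = 47  [thumb.top = toolbar.top]
2. toolbar.h = 85  [thumb.h = toolbar.h]
3. toolbar.x = 306  [toolbar.left = thumb.right + 17]
4. toolbar.w = 120  [toolbar.w = 120]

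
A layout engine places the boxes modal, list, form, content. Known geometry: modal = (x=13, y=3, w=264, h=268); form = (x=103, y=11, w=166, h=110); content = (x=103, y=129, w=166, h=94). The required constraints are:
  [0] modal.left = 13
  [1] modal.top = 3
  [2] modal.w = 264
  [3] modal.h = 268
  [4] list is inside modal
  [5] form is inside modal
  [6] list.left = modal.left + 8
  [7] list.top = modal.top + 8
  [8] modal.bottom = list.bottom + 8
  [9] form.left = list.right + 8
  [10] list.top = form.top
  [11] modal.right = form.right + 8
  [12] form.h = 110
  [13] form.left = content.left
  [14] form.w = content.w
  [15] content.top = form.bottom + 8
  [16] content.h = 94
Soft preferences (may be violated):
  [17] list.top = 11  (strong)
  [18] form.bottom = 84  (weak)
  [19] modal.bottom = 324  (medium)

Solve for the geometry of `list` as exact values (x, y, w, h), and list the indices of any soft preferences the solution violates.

list = (x=21, y=11, w=74, h=252)
violated soft preferences: 18, 19

1. list.x = 21  [list.left = modal.left + 8]
2. list.y = 11  [list.top = modal.top + 8]
3. list.h = 252  [modal.bottom = list.bottom + 8]
4. list.w = 74  [form.left = list.right + 8]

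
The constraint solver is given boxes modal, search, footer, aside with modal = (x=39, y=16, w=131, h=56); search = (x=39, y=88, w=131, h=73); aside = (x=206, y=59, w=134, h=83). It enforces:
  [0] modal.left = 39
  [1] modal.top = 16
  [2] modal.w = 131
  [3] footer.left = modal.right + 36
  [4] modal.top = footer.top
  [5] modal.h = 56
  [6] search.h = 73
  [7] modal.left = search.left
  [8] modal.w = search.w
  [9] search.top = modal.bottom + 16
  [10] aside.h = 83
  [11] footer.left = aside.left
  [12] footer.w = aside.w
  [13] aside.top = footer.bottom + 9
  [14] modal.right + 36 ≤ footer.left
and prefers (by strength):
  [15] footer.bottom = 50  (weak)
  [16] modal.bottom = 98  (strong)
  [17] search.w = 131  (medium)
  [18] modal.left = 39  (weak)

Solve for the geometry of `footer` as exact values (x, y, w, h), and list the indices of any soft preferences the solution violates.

1. footer.x = 206  [footer.left = modal.right + 36]
2. footer.y = 16  [modal.top = footer.top]
3. footer.w = 134  [footer.w = aside.w]
4. footer.h = 34  [aside.top = footer.bottom + 9]

footer = (x=206, y=16, w=134, h=34)
violated soft preferences: 16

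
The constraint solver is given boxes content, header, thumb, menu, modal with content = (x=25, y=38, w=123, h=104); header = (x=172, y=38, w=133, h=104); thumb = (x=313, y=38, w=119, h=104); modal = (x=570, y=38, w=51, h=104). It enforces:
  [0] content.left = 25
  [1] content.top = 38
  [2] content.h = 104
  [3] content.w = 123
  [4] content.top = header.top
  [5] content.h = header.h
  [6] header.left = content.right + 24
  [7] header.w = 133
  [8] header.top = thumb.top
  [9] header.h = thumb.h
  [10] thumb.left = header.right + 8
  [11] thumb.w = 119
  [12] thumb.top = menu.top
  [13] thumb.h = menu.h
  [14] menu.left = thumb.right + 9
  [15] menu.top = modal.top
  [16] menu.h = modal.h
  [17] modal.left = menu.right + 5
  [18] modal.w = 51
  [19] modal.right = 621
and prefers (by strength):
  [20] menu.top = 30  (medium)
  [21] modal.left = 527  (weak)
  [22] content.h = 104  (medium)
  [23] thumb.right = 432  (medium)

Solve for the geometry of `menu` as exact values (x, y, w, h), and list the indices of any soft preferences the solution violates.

menu = (x=441, y=38, w=124, h=104)
violated soft preferences: 20, 21

1. menu.y = 38  [thumb.top = menu.top]
2. menu.h = 104  [thumb.h = menu.h]
3. menu.x = 441  [menu.left = thumb.right + 9]
4. menu.w = 124  [modal.left = menu.right + 5]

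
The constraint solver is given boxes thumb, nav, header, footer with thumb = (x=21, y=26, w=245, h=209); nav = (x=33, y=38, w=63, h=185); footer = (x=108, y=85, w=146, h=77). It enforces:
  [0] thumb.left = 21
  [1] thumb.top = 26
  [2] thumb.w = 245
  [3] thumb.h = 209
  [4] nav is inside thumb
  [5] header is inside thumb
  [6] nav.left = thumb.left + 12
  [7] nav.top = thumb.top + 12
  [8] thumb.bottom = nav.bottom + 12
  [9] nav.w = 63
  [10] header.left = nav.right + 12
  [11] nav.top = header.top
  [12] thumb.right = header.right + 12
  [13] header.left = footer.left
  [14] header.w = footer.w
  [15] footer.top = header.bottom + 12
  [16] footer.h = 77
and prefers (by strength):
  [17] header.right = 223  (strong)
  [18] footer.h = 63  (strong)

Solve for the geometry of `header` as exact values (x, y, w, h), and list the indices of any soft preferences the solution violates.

header = (x=108, y=38, w=146, h=35)
violated soft preferences: 17, 18

1. header.x = 108  [header.left = nav.right + 12]
2. header.y = 38  [nav.top = header.top]
3. header.w = 146  [thumb.right = header.right + 12]
4. header.h = 35  [footer.top = header.bottom + 12]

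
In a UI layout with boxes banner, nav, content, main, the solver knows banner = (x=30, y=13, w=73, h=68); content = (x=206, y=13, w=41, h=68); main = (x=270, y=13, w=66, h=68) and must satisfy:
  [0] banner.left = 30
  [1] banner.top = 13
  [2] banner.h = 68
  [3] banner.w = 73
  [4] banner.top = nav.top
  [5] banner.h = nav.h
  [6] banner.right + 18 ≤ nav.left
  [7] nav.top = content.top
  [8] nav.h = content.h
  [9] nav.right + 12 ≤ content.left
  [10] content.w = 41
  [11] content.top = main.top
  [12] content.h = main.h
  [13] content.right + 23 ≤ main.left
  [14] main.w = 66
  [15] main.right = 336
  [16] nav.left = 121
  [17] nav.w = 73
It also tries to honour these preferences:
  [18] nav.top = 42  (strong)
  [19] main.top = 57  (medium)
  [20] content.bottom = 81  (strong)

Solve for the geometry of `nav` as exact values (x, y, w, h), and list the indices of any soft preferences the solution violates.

nav = (x=121, y=13, w=73, h=68)
violated soft preferences: 18, 19

1. nav.y = 13  [banner.top = nav.top]
2. nav.h = 68  [banner.h = nav.h]
3. nav.x = 121  [nav.left = 121]
4. nav.w = 73  [nav.w = 73]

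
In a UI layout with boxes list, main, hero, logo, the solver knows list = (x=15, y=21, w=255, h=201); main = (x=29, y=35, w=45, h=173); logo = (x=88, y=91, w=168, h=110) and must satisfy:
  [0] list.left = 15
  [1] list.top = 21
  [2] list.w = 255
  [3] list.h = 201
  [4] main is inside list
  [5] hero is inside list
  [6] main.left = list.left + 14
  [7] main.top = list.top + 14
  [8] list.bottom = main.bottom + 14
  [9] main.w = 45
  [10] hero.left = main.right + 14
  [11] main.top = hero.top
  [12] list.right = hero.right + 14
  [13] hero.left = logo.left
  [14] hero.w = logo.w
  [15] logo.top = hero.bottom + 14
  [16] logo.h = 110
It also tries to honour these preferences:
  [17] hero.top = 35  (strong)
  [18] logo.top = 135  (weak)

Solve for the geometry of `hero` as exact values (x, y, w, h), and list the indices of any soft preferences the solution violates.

hero = (x=88, y=35, w=168, h=42)
violated soft preferences: 18

1. hero.x = 88  [hero.left = main.right + 14]
2. hero.y = 35  [main.top = hero.top]
3. hero.w = 168  [list.right = hero.right + 14]
4. hero.h = 42  [logo.top = hero.bottom + 14]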